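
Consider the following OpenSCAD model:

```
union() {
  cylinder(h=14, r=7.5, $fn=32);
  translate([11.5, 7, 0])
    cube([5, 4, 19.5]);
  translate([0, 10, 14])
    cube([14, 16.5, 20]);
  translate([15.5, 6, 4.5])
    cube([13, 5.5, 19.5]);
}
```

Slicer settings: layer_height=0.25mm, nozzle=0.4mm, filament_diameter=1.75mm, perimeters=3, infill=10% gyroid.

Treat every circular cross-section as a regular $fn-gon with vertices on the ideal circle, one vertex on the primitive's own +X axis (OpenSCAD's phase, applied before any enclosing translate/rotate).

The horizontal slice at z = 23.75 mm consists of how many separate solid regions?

2

At z = 23.75 mm: the cylinder is absent (z outside [0, 14]); the cube at (11.5, 7) is not intersected at this z (z outside [0, 19.5]); the cube at (0, 10) is present — its section is the full 14×16.5 rectangle; the cube at (15.5, 6) (footprint 13×5.5) is included at this height; Taking the union: the 2 present regions are separate (no shared area or edge), so areas and boundary lengths simply add and each stays a separate island — 2 connected regions. The result has 2 disconnected regions.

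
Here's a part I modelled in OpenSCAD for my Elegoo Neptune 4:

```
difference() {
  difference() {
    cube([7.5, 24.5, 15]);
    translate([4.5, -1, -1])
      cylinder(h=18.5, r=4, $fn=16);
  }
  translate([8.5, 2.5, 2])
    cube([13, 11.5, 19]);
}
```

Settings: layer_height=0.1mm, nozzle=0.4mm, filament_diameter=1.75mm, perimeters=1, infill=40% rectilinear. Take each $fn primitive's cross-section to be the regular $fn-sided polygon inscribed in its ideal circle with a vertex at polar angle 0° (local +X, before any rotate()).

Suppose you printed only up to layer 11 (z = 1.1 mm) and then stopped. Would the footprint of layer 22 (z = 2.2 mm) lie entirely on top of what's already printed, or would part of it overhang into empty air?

entirely on top

Compare the two slices. At z = 1.1: the cube is present — its section is the full 7.5×24.5 rectangle (area 183.75 mm²); the r=4 cylinder at (4.5, -1) contributes a regular 16-gon of circumradius 4 (area = (16/2)·4.000²·sin(360°/16) = 48.98 mm²); Taking the first minus the rest: starting from the 7.5×24.5 cube (183.75 mm²), the r=4 cylinder at (4.5, -1) partially overlaps it — only the 15.93 mm² overlap (of its 48.98 mm²) is removed, clipping the outline — area = 167.82 mm²; the cube at (8.5, 2.5) is absent (z outside [2, 21]); Taking the first minus the rest: none of the subtracted shapes is present at this height, so that combined region is unchanged — area = 167.82 mm². At z = 2.2: the cube is present — its section is the full 7.5×24.5 rectangle (area 183.75 mm²); the cylinder at (4.5, -1): section is a regular 16-gon, circumradius r=4 (area = (16/2)·4.000²·sin(360°/16) = 48.98 mm²); Taking the first minus the rest: starting from the 7.5×24.5 cube (183.75 mm²), the r=4 cylinder at (4.5, -1) partially overlaps it — only the 15.93 mm² overlap (of its 48.98 mm²) is removed, clipping the outline — area = 167.82 mm²; the 13×11.5 cube at (8.5, 2.5) contributes its full rectangle (area 149.50 mm²); Subtracting the remaining from the first: starting from the result so far (167.82 mm²), the 13×11.5 cube at (8.5, 2.5) misses the remaining region (no effect) — area = 167.82 mm². Checking containment: the cross-section at z = 2.2 is a subset of the cross-section at z = 1.1.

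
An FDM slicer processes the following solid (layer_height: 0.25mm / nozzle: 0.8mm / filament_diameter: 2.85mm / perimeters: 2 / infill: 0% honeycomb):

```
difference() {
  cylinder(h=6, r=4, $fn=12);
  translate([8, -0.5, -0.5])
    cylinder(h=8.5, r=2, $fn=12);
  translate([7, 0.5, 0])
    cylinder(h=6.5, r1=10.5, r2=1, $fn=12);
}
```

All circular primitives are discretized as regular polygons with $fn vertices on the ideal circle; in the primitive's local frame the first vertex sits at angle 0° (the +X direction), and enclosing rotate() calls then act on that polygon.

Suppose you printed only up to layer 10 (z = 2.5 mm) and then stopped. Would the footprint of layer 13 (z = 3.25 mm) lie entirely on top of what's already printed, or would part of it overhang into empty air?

Compare the two slices. At z = 2.5: the cylinder: section is a regular 12-gon, circumradius r=4 (area = (12/2)·4.000²·sin(360°/12) = 48.00 mm²); the cylinder at (8, -0.5): section is a regular 12-gon, circumradius r=2 (area = (12/2)·2.000²·sin(360°/12) = 12.00 mm²); the cone at (7, 0.5) (r1=10.5→r2=1) has section circumradius 6.846 here — a regular 12-gon (area = (12/2)·6.846²·sin(360°/12) = 140.61 mm²); Subtracting the remaining from the first: starting from the r=4 cylinder (48.00 mm²), the r=2 cylinder at (8, -0.5) misses the remaining region (no effect); the cone at (7, 0.5) partially overlaps it — only the 18.63 mm² overlap (of its 140.61 mm²) is removed, clipping the outline — area = 29.37 mm². At z = 3.25: the cylinder: section is a regular 12-gon, circumradius r=4 (area = (12/2)·4.000²·sin(360°/12) = 48.00 mm²); the cylinder at (8, -0.5): section is a regular 12-gon, circumradius r=2 (area = (12/2)·2.000²·sin(360°/12) = 12.00 mm²); the cone at (7, 0.5): at t=0.500 of its height the radius interpolates to r₁+(r₂−r₁)t = 5.750, giving a regular 12-gon of that circumradius (area = (12/2)·5.750²·sin(360°/12) = 99.19 mm²); After the difference (first − rest): starting from the r=4 cylinder (48.00 mm²), the r=2 cylinder at (8, -0.5) misses the remaining region (no effect); the cone at (7, 0.5) partially overlaps it — only the 10.86 mm² overlap (of its 99.19 mm²) is removed, clipping the outline — area = 37.14 mm². Checking containment: at z = 3.25 the cross-section extends beyond the z = 2.5 cross-section by about 7.77 mm².

part overhangs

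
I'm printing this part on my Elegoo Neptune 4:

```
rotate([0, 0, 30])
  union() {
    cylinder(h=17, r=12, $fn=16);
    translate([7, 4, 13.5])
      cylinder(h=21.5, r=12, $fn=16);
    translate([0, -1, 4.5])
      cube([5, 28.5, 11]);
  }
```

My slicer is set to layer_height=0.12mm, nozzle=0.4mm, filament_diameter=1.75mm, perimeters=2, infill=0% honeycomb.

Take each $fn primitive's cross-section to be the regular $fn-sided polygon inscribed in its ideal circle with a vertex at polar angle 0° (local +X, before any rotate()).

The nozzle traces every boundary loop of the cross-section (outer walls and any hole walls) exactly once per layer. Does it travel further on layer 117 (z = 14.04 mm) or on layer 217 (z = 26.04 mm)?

layer 117 (z = 14.04 mm)

Layer 117 (z = 14.04): the r=12 cylinder gives a regular 16-gon of circumradius 12 (constant along its height) (perimeter = 2·16·12.000·sin(180°/16) = 74.91 mm); the r=12 cylinder at (7, 4) contributes a regular 16-gon of circumradius 12 (perimeter = 2·16·12.000·sin(180°/16) = 74.91 mm); the cube at (0, -1) (footprint 5×28.5) is included at this height (perimeter 67.00 mm); Merging all regions: the regions partially overlap (shared area 332.66 mm²), so the edge portions inside another operand are dropped and the merged outline is re-measured after clipping — boundary = 116.93 mm; (rotated 30° about Z; rotation is an isometry so areas/perimeters/island counts are preserved). So its perimeter = 116.93 mm. Layer 217 (z = 26.04): the cylinder is not intersected at this z (z outside [0, 17]); the cylinder at (7, 4): section is a regular 16-gon, circumradius r=12 (perimeter = 2·16·12.000·sin(180°/16) = 74.91 mm); the cube at (0, -1) is absent (z outside [4.5, 15.5]); Taking the union: only the r=12 cylinder at (7, 4) is present, so the union is just that shape — boundary = 74.91 mm; (rotated 30° about Z; rotation is an isometry so areas/perimeters/island counts are preserved). So its perimeter = 74.91 mm. Layer 117 is larger (116.93 vs 74.91 mm).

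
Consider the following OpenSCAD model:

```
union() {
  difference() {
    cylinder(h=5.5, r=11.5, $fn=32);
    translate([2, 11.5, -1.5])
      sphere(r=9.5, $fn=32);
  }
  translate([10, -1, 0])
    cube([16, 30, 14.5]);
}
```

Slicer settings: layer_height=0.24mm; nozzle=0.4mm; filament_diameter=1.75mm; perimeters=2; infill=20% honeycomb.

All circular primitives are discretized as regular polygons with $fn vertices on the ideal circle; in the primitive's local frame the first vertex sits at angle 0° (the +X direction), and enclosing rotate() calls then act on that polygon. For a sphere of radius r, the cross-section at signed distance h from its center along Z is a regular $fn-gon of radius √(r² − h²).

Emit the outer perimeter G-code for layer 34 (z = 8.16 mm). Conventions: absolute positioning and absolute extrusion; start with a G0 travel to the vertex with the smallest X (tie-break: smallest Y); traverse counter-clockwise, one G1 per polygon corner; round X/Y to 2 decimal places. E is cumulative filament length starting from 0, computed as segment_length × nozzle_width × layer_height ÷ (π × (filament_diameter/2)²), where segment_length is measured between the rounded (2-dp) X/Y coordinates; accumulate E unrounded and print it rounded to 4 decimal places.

G0 X10.00 Y-1.00 Z8.16
G1 X26.00 Y-1.00 E0.6386
G1 X26.00 Y29.00 E1.8360
G1 X10.00 Y29.00 E2.4746
G1 X10.00 Y-1.00 E3.6719

At z = 8.16 mm: the cylinder is absent (z outside [0, 5.5]); the sphere at (2, 11.5) does not reach this height (|z−center|=9.660 > r=9.5); After the difference (first − rest): the first operand is absent here, so nothing remains; the cube at (10, -1) (footprint 16×30) is included at this height; Merging all regions: only the 16×30 cube at (10, -1) is present, so the union is just that shape — 1 connected region. The outline is a single polygon with 4 vertices. Extrusion per mm of travel: 0.4 × 0.24 / (π × 0.875²) = 0.039912. Accumulating E over each segment gives final E = 3.6719.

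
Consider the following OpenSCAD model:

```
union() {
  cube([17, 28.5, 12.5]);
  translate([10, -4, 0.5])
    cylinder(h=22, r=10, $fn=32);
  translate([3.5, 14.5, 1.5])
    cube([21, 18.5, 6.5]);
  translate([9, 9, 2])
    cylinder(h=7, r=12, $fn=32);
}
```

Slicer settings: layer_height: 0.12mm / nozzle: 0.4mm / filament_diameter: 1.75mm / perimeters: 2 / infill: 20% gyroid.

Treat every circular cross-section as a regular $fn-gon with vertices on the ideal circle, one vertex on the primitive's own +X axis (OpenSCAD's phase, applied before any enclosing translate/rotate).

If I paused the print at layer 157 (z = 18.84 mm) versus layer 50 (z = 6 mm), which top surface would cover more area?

layer 50 (z = 6 mm)

Layer 157 (z = 18.84): the cube is absent (z outside [0, 12.5]); the r=10 cylinder at (10, -4) contributes a regular 32-gon of circumradius 10 (area = (32/2)·10.000²·sin(360°/32) = 312.14 mm²); the cube at (3.5, 14.5) is not intersected at this z (z outside [1.5, 8]); the cylinder at (9, 9) is absent (z outside [2, 9]); Merging all regions: only the r=10 cylinder at (10, -4) is present, so the union is just that shape — area = 312.14 mm². So its area = 312.14 mm². Layer 50 (z = 6): the cube is present — its section is the full 17×28.5 rectangle (area 484.50 mm²); the r=10 cylinder at (10, -4) gives a regular 32-gon of circumradius 10 (constant along its height) (area = (32/2)·10.000²·sin(360°/32) = 312.14 mm²); the cube at (3.5, 14.5) is present — its section is the full 21×18.5 rectangle (area 388.50 mm²); the r=12 cylinder at (9, 9) gives a regular 32-gon of circumradius 12 (constant along its height) (area = (32/2)·12.000²·sin(360°/32) = 449.49 mm²); Combining (union): the regions partially overlap — summed areas 1634.63 mm² minus the doubly-counted overlap 639.60 mm² gives 995.03 mm² — area = 995.03 mm². So its area = 995.03 mm². Layer 50 is larger (995.03 vs 312.14 mm²).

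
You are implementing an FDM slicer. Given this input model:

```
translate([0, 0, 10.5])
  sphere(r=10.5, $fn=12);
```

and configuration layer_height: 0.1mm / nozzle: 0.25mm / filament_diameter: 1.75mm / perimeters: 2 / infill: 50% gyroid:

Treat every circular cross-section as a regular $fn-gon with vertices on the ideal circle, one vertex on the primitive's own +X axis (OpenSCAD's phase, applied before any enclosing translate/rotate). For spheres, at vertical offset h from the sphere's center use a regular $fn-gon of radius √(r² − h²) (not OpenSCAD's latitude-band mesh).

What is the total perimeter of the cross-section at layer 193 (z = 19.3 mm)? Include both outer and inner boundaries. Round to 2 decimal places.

At z = 19.3 mm: the r=10.5 sphere contributes a regular 12-gon of circumradius √(10.5²−8.8²) = 5.728 (perimeter = 2·12·5.728·sin(180°/12) = 35.58 mm). Overall, the cross-section is a single solid region. Total boundary length (outer) = 35.58 mm.

35.58 mm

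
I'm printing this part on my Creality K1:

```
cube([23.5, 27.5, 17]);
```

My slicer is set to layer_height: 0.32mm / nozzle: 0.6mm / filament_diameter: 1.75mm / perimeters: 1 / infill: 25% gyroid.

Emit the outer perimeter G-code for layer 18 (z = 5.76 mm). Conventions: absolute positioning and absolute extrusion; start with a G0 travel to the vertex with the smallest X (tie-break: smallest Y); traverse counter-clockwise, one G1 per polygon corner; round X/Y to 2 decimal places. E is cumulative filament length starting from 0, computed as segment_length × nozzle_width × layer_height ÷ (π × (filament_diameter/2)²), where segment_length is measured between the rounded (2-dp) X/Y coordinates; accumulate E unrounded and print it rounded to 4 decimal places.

At z = 5.76 mm: the cube is present — its section is the full 23.5×27.5 rectangle. The outline is a single polygon with 4 vertices. Extrusion per mm of travel: 0.6 × 0.32 / (π × 0.875²) = 0.079824. Accumulating E over each segment gives final E = 8.1421.

G0 X0.00 Y0.00 Z5.76
G1 X23.50 Y0.00 E1.8759
G1 X23.50 Y27.50 E4.0710
G1 X0.00 Y27.50 E5.9469
G1 X0.00 Y0.00 E8.1421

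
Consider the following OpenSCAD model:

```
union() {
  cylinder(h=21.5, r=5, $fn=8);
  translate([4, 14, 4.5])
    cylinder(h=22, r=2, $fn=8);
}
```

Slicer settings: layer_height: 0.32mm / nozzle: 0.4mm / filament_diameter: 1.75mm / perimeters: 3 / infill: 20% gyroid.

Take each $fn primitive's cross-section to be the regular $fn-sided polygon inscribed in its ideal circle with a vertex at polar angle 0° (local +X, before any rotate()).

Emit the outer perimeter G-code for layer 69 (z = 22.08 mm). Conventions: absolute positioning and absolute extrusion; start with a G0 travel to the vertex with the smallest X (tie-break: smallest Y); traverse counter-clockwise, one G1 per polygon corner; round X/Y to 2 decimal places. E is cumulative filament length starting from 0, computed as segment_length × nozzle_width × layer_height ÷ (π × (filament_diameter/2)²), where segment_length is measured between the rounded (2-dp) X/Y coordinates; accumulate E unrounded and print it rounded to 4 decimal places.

At z = 22.08 mm: the cylinder does not reach this height (z outside [0, 21.5]); the r=2 cylinder at (4, 14) contributes a regular 8-gon of circumradius 2; Combining (union): only the r=2 cylinder at (4, 14) is present, so the union is just that shape — 1 connected region. The outline is a single polygon with 8 vertices. Extrusion per mm of travel: 0.4 × 0.32 / (π × 0.875²) = 0.053216. Accumulating E over each segment gives final E = 0.6507.

G0 X2.00 Y14.00 Z22.08
G1 X2.59 Y12.59 E0.0813
G1 X4.00 Y12.00 E0.1627
G1 X5.41 Y12.59 E0.2440
G1 X6.00 Y14.00 E0.3254
G1 X5.41 Y15.41 E0.4067
G1 X4.00 Y16.00 E0.4880
G1 X2.59 Y15.41 E0.5694
G1 X2.00 Y14.00 E0.6507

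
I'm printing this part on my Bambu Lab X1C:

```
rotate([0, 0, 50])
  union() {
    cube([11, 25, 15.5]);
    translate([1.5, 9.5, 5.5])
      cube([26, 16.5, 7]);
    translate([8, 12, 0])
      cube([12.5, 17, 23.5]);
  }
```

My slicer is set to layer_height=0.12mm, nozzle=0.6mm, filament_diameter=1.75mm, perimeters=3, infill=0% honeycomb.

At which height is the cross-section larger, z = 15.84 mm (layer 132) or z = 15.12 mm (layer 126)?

Layer 132 (z = 15.84): the cube is absent (z outside [0, 15.5]); the cube at (1.5, 9.5) does not reach this height (z outside [5.5, 12.5]); the 12.5×17 cube at (8, 12) contributes its full rectangle (area 212.50 mm²); Taking the union: only the 12.5×17 cube at (8, 12) is present, so the union is just that shape — area = 212.50 mm²; (whole slice rotated 50° about Z — lengths, areas and connectivity unchanged). So its area = 212.50 mm². Layer 126 (z = 15.12): the 11×25 cube contributes its full rectangle (area 275.00 mm²); the cube at (1.5, 9.5) does not reach this height (z outside [5.5, 12.5]); the cube at (8, 12) is present — its section is the full 12.5×17 rectangle (area 212.50 mm²); Combining (union): the regions partially overlap — summed areas 487.50 mm² minus the doubly-counted overlap 39.00 mm² gives 448.50 mm² — area = 448.50 mm²; (whole slice rotated 50° about Z — lengths, areas and connectivity unchanged). So its area = 448.50 mm². Layer 126 is larger (448.50 vs 212.50 mm²).

layer 126 (z = 15.12 mm)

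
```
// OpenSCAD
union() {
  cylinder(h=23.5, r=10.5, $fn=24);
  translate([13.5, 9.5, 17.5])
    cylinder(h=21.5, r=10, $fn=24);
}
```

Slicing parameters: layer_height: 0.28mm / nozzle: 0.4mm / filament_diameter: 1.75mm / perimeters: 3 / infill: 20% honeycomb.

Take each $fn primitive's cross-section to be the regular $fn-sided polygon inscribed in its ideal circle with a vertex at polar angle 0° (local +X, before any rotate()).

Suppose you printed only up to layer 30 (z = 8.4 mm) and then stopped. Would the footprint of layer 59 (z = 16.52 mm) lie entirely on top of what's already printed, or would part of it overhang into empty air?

entirely on top

Compare the two slices. At z = 8.4: the r=10.5 cylinder contributes a regular 24-gon of circumradius 10.5 (area = (24/2)·10.500²·sin(360°/24) = 342.42 mm²); the cylinder at (13.5, 9.5) does not reach this height (z outside [17.5, 39]); Combining (union): only the r=10.5 cylinder is present, so the union is just that shape — area = 342.42 mm². At z = 16.52: the cylinder: section is a regular 24-gon, circumradius r=10.5 (area = (24/2)·10.500²·sin(360°/24) = 342.42 mm²); the cylinder at (13.5, 9.5) does not reach this height (z outside [17.5, 39]); Taking the union: only the r=10.5 cylinder is present, so the union is just that shape — area = 342.42 mm². Checking containment: the cross-section at z = 16.52 is a subset of the cross-section at z = 8.4.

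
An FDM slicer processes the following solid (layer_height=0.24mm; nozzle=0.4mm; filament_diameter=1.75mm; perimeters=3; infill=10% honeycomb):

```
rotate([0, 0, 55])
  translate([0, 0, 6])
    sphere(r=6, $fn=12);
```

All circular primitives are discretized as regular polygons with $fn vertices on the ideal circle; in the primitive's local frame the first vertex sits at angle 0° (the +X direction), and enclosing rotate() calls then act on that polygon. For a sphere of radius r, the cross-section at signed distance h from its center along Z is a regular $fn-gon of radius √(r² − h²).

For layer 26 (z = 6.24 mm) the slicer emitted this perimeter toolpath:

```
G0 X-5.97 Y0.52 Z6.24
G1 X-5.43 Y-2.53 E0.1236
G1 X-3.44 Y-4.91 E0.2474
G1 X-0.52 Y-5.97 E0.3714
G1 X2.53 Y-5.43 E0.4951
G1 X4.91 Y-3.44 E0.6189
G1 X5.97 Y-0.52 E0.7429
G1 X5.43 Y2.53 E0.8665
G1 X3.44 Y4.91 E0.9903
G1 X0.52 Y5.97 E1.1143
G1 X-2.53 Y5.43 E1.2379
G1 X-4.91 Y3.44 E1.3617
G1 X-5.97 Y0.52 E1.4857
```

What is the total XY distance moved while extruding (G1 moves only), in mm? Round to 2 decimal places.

Sum the Euclidean lengths of each G1 segment: total = 37.22 mm.

37.22 mm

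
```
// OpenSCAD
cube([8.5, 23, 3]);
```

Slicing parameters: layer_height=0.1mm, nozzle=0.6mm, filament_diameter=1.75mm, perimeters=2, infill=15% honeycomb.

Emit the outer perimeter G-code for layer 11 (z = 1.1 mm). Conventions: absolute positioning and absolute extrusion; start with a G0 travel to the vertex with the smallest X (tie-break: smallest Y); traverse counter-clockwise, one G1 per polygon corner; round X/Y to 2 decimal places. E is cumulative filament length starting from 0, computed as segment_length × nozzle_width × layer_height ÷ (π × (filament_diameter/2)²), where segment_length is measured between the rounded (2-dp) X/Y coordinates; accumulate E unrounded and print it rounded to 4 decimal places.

G0 X0.00 Y0.00 Z1.10
G1 X8.50 Y0.00 E0.2120
G1 X8.50 Y23.00 E0.7858
G1 X0.00 Y23.00 E0.9978
G1 X0.00 Y0.00 E1.5715

At z = 1.1 mm: the cube is present — its section is the full 8.5×23 rectangle. The outline is a single polygon with 4 vertices. Extrusion per mm of travel: 0.6 × 0.1 / (π × 0.875²) = 0.024945. Accumulating E over each segment gives final E = 1.5715.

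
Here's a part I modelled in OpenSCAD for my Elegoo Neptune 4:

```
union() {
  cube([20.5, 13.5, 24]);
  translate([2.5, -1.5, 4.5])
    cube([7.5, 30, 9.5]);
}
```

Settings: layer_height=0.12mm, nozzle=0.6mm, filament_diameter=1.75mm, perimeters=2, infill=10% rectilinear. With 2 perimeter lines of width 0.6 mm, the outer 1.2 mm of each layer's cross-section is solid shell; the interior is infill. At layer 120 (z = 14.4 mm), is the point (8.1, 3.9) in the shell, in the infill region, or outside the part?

At z = 14.4 mm: the cube (footprint 20.5×13.5) is included at this height; the cube at (2.5, -1.5) is not intersected at this z (z outside [4.5, 14]); Combining (union): only the 20.5×13.5 cube is present, so the union is just that shape — 1 connected region. Overall, the cross-section is a single solid region. The nearest boundary edge runs (0.00, 0.00)→(20.50, 0.00); distance from the point to it = 3.90 mm. The point is inside the cross-section and 3.90 mm from the nearest boundary — more than the 1.2 mm shell width (2 × 0.6), so it's in the infill interior.

infill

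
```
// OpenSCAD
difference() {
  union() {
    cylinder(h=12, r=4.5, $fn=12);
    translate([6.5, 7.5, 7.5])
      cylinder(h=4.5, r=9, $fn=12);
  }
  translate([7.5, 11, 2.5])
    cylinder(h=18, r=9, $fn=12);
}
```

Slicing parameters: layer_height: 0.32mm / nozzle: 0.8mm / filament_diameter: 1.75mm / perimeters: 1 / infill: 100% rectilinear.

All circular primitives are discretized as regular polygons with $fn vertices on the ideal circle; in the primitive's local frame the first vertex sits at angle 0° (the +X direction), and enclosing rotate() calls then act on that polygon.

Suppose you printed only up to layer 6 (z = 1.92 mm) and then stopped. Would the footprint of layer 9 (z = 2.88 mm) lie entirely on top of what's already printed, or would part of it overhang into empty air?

Compare the two slices. At z = 1.92: the r=4.5 cylinder contributes a regular 12-gon of circumradius 4.5 (area = (12/2)·4.500²·sin(360°/12) = 60.75 mm²); the cylinder at (6.5, 7.5) is not intersected at this z (z outside [7.5, 12]); Combining (union): only the r=4.5 cylinder is present, so the union is just that shape — area = 60.75 mm²; the cylinder at (7.5, 11) is absent (z outside [2.5, 20.5]); After the difference (first − rest): none of the subtracted shapes is present at this height, so the result so far is unchanged — area = 60.75 mm². At z = 2.88: the r=4.5 cylinder contributes a regular 12-gon of circumradius 4.5 (area = (12/2)·4.500²·sin(360°/12) = 60.75 mm²); the cylinder at (6.5, 7.5) does not reach this height (z outside [7.5, 12]); Taking the union: only the r=4.5 cylinder is present, so the union is just that shape — area = 60.75 mm²; the r=9 cylinder at (7.5, 11) contributes a regular 12-gon of circumradius 9 (area = (12/2)·9.000²·sin(360°/12) = 243.00 mm²); Taking the first minus the rest: starting from the result so far (60.75 mm²), the r=9 cylinder at (7.5, 11) misses the remaining region (no effect) — area = 60.75 mm². Checking containment: the cross-section at z = 2.88 is a subset of the cross-section at z = 1.92.

entirely on top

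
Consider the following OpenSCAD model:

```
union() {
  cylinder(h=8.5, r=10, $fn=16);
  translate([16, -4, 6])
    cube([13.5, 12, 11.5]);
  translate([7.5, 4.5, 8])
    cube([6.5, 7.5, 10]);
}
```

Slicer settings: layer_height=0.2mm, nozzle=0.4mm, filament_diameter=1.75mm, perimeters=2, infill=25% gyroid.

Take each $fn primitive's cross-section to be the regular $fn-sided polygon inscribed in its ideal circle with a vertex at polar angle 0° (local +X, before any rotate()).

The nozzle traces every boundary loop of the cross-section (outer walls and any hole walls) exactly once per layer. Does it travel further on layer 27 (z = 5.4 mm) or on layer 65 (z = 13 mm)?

Layer 27 (z = 5.4): the r=10 cylinder contributes a regular 16-gon of circumradius 10 (perimeter = 2·16·10.000·sin(180°/16) = 62.43 mm); the cube at (16, -4) does not reach this height (z outside [6, 17.5]); the cube at (7.5, 4.5) does not reach this height (z outside [8, 18]); Taking the union: only the r=10 cylinder is present, so the union is just that shape — boundary = 62.43 mm. So its perimeter = 62.43 mm. Layer 65 (z = 13): the cylinder does not reach this height (z outside [0, 8.5]); the cube at (16, -4) is present — its section is the full 13.5×12 rectangle (perimeter 51.00 mm); the cube at (7.5, 4.5) (footprint 6.5×7.5) is included at this height (perimeter 28.00 mm); Merging all regions: the 2 present regions are separate (no shared area or edge), so areas and boundary lengths simply add and each stays a separate island — boundary = 79.00 mm. So its perimeter = 79.00 mm. Layer 65 is larger (79.00 vs 62.43 mm).

layer 65 (z = 13 mm)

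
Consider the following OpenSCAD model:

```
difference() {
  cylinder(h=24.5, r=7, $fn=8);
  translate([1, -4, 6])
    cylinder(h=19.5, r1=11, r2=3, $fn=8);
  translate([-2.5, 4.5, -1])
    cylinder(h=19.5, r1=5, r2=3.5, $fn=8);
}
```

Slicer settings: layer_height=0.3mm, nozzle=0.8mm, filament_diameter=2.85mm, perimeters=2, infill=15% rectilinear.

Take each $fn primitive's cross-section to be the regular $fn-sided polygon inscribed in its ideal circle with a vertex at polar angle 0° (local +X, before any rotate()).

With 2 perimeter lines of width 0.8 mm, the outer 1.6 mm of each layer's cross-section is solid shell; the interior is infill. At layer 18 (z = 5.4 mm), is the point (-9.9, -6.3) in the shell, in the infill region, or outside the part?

At z = 5.4 mm: the r=7 cylinder gives a regular 8-gon of circumradius 7 (constant along its height); the cone at (1, -4) is absent (z outside [6, 25.5]); the cone at (-2.5, 4.5) contributes a regular 8-gon of circumradius 4.508 (interpolated between r1=5 and r2=3.5 at t=0.328); Taking the first minus the rest: starting from the r=7 cylinder, the cone at (-2.5, 4.5) partially overlaps it — only the 37.45 mm² overlap (of its 57.47 mm²) is removed, clipping the outline — 1 connected region. Overall, the cross-section is a single solid region. The nearest boundary edge runs (-4.95, -4.95)→(-7.00, 0.00); distance from the point to it = 5.09 mm. The point is not inside any of the regions above, so it lies outside the cross-section (5.09 mm from the nearest boundary).

outside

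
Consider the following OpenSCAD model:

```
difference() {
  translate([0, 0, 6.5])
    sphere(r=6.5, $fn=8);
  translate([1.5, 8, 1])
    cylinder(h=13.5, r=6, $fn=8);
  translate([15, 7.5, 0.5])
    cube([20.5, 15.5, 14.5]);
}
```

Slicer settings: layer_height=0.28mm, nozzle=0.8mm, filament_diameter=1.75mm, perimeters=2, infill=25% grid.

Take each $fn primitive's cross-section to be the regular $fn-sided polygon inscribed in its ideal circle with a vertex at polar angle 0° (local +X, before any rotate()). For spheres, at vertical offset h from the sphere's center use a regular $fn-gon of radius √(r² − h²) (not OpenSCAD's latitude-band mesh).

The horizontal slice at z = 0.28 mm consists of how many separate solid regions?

At z = 0.28 mm: the r=6.5 sphere contributes a regular 8-gon of circumradius √(6.5²−6.22²) = 1.887; the cylinder at (1.5, 8) is not intersected at this z (z outside [1, 14.5]); the cube at (15, 7.5) is not intersected at this z (z outside [0.5, 15]); Taking the first minus the rest: none of the subtracted shapes is present at this height, so the r=6.5 sphere is unchanged — 1 connected region. The result has 1 disconnected region.

1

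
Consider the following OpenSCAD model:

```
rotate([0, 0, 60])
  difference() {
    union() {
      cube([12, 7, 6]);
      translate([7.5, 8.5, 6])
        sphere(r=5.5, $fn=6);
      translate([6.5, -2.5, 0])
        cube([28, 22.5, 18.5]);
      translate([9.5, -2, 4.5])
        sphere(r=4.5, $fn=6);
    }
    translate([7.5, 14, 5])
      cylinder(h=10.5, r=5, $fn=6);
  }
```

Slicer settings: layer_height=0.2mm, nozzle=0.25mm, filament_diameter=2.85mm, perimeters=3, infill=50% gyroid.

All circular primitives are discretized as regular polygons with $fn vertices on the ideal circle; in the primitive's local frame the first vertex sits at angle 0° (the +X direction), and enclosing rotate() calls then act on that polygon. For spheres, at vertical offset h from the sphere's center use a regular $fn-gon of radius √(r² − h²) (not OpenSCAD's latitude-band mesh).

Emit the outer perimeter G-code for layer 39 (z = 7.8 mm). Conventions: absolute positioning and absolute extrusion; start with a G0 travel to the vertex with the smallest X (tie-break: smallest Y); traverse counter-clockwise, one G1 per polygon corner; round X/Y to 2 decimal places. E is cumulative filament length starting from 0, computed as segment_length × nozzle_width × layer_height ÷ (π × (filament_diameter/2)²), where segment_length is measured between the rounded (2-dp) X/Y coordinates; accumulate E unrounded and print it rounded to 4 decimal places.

G0 X-14.07 Y15.63 Z7.80
G1 X-12.62 Y14.79 E0.0131
G1 X-10.87 Y17.83 E0.0406
G1 X-5.87 Y17.83 E0.0798
G1 X-3.37 Y13.50 E0.1190
G1 X-5.87 Y9.17 E0.1582
G1 X-7.90 Y9.17 E0.1741
G1 X-6.21 Y6.24 E0.2006
G1 X-1.01 Y6.24 E0.2414
G1 X-0.21 Y7.63 E0.2539
G1 X4.89 Y4.68 E0.3001
G1 X4.95 Y4.58 E0.3010
G1 X5.07 Y4.58 E0.3020
G1 X5.42 Y4.38 E0.3051
G1 X5.53 Y4.58 E0.3069
G1 X8.01 Y4.58 E0.3264
G1 X9.54 Y7.23 E0.3503
G1 X8.30 Y9.38 E0.3698
G1 X19.42 Y28.63 E0.5440
G1 X-0.07 Y39.88 E0.7204
G1 X-14.07 Y15.63 E0.9399

At z = 7.8 mm: the cube is not intersected at this z (z outside [0, 6]); the r=5.5 sphere at (7.5, 8.5) contributes a regular 6-gon of circumradius √(5.5²−1.8²) = 5.197; the 28×22.5 cube at (6.5, -2.5) contributes its full rectangle; the r=4.5 sphere at (9.5, -2) contributes a regular 6-gon of circumradius √(4.5²−3.3²) = 3.059; Merging all regions: the regions partially overlap (shared area 59.16 mm²), so overlapping operands fuse into one piece — 1 connected region; the cylinder at (7.5, 14): section is a regular 6-gon, circumradius r=5; Subtracting the remaining from the first: starting from that combined region, the r=5 cylinder at (7.5, 14) partially overlaps it — only the 47.89 mm² overlap (of its 64.95 mm²) is removed, clipping the outline — 1 connected region; (rotated 60° about Z; rotation is an isometry so areas/perimeters/island counts are preserved). The outline is a single polygon with 20 vertices. Extrusion per mm of travel: 0.25 × 0.2 / (π × 1.425²) = 0.007838. Accumulating E over each segment gives final E = 0.9399.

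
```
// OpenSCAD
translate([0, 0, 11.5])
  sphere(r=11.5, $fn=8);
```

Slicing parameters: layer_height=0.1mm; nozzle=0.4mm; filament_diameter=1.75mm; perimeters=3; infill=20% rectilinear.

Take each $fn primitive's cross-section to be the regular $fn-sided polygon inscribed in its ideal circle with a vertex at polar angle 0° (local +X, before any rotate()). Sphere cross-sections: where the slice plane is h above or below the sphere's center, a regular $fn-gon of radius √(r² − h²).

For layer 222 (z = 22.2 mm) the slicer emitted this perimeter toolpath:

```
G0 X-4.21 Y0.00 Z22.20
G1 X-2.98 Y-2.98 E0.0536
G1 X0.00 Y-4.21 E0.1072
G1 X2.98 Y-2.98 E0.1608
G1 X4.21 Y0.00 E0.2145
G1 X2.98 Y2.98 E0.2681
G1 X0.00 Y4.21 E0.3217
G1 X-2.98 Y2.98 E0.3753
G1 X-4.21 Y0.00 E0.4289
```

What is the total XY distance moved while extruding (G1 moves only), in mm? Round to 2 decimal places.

Sum the Euclidean lengths of each G1 segment: total = 25.79 mm.

25.79 mm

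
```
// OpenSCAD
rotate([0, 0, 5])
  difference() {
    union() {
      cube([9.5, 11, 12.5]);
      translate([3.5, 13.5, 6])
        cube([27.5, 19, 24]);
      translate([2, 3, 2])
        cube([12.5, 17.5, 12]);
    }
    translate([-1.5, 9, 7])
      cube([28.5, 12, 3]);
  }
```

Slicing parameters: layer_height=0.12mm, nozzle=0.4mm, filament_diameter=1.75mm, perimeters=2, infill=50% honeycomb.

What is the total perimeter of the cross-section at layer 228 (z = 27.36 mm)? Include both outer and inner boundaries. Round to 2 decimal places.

At z = 27.36 mm: the cube is not intersected at this z (z outside [0, 12.5]); the cube at (3.5, 13.5) (footprint 27.5×19) is included at this height (perimeter 93.00 mm); the cube at (2, 3) is not intersected at this z (z outside [2, 14]); Combining (union): only the 27.5×19 cube at (3.5, 13.5) is present, so the union is just that shape — boundary = 93.00 mm; the cube at (-1.5, 9) does not reach this height (z outside [7, 10]); After the difference (first − rest): none of the subtracted shapes is present at this height, so the result so far is unchanged — boundary = 93.00 mm; (whole slice rotated 5° about Z — lengths, areas and connectivity unchanged). Overall, the cross-section is a single solid region. Total boundary length (outer) = 93.00 mm.

93.00 mm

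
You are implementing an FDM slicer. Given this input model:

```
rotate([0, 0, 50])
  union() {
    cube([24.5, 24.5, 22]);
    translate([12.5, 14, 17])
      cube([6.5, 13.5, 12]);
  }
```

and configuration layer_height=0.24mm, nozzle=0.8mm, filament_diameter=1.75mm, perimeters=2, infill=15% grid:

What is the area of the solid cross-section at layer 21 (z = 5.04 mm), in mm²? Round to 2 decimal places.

At z = 5.04 mm: the cube is present — its section is the full 24.5×24.5 rectangle (area 600.25 mm²); the cube at (12.5, 14) does not reach this height (z outside [17, 29]); Combining (union): only the 24.5×24.5 cube is present, so the union is just that shape — area = 600.25 mm²; (whole slice rotated 50° about Z — lengths, areas and connectivity unchanged). Overall, the cross-section is a single solid region. Net area = 600.25 mm².

600.25 mm²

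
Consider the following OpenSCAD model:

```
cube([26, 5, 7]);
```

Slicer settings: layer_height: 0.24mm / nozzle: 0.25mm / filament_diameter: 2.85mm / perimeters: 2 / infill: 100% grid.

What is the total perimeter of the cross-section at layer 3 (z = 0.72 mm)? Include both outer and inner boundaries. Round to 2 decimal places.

At z = 0.72 mm: the cube is present — its section is the full 26×5 rectangle (perimeter 62.00 mm). Overall, the cross-section is a single solid region. Total boundary length (outer) = 62.00 mm.

62.00 mm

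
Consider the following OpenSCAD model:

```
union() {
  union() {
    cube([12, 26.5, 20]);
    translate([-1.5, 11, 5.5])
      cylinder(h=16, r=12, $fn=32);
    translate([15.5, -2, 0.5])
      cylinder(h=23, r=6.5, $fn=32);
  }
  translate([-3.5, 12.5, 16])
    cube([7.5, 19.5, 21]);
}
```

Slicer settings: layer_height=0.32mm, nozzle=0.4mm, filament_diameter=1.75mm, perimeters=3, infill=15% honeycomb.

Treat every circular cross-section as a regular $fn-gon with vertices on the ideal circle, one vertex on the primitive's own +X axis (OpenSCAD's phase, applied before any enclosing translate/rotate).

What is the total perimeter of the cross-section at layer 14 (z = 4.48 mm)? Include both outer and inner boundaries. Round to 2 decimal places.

107.20 mm

At z = 4.48 mm: the cube is present — its section is the full 12×26.5 rectangle (perimeter 77.00 mm); the cylinder at (-1.5, 11) is absent (z outside [5.5, 21.5]); the r=6.5 cylinder at (15.5, -2) contributes a regular 32-gon of circumradius 6.5 (perimeter = 2·32·6.500·sin(180°/32) = 40.78 mm); Combining (union): the regions partially overlap (shared area 5.70 mm²), so the edge portions inside another operand are dropped and the merged outline is re-measured after clipping — boundary = 107.20 mm; the cube at (-3.5, 12.5) does not reach this height (z outside [16, 37]); Taking the union: only the result so far is present, so the union is just that shape — boundary = 107.20 mm. Overall, the cross-section is a single solid region. Total boundary length (outer) = 107.20 mm.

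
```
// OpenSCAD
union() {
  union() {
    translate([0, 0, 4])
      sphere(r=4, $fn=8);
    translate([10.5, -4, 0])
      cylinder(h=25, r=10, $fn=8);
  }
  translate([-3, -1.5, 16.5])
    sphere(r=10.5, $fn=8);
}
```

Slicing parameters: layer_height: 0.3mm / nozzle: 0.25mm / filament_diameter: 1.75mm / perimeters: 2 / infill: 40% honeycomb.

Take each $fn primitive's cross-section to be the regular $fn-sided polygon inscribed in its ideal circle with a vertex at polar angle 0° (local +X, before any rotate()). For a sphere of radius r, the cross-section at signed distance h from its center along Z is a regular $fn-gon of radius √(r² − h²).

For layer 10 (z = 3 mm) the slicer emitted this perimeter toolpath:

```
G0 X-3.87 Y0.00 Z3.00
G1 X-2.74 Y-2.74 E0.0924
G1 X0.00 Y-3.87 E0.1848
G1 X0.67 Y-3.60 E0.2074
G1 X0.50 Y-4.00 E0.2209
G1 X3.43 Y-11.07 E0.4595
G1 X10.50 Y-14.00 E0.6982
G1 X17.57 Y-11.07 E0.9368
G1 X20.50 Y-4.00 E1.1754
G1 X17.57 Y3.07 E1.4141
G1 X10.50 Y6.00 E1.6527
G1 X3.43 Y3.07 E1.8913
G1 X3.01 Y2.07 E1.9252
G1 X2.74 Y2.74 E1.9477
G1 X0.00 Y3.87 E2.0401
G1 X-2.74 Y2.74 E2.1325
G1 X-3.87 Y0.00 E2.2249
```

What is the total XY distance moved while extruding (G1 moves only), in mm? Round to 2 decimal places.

Sum the Euclidean lengths of each G1 segment: total = 71.35 mm.

71.35 mm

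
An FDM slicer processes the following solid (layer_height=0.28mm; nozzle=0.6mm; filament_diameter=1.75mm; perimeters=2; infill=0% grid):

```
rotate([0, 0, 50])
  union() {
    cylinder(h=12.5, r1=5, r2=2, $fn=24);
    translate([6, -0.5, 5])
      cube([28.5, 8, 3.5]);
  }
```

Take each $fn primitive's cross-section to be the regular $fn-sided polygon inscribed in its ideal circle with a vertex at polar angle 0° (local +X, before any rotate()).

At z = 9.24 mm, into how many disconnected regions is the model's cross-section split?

1

At z = 9.24 mm: the cone: at t=0.739 of its height the radius interpolates to r₁+(r₂−r₁)t = 2.782, giving a regular 24-gon of that circumradius; the cube at (6, -0.5) does not reach this height (z outside [5, 8.5]); Merging all regions: only the cone is present, so the union is just that shape — 1 connected region; (rotated 50° about Z; rotation is an isometry so areas/perimeters/island counts are preserved). The result has 1 disconnected region.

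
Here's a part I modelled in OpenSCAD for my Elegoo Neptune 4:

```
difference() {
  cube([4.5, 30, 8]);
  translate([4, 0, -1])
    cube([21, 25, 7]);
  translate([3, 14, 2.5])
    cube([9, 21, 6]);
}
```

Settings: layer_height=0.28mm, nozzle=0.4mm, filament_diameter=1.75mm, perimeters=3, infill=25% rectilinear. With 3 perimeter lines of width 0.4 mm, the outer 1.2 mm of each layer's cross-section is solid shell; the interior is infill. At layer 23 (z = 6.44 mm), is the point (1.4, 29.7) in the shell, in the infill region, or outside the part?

At z = 6.44 mm: the cube is present — its section is the full 4.5×30 rectangle; the cube at (4, 0) is not intersected at this z (z outside [-1, 6]); the cube at (3, 14) (footprint 9×21) is included at this height; Taking the first minus the rest: starting from the 4.5×30 cube, the 9×21 cube at (3, 14) partially overlaps it — only the 24.00 mm² overlap (of its 189.00 mm²) is removed, clipping the outline — 1 connected region. Overall, the cross-section is a single solid region. The nearest boundary edge runs (0.00, 30.00)→(3.00, 30.00); distance from the point to it = 0.30 mm. The point is inside the cross-section, 0.30 mm from the nearest boundary — within the 1.2 mm shell band (3 × 0.4).

shell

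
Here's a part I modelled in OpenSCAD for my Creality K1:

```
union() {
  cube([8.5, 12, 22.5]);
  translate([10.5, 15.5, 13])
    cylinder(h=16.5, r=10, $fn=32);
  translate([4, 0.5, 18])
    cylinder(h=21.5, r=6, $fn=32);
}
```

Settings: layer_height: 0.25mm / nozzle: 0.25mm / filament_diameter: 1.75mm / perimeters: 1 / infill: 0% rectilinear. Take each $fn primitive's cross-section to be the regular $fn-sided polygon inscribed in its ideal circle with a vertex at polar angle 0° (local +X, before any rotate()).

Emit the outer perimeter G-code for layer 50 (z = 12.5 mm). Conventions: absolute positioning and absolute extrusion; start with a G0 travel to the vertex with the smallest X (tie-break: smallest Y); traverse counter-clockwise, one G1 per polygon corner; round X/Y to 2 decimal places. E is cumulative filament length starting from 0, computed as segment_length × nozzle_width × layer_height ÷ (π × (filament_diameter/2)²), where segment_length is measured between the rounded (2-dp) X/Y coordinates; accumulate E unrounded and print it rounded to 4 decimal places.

At z = 12.5 mm: the cube (footprint 8.5×12) is included at this height; the cylinder at (10.5, 15.5) is absent (z outside [13, 29.5]); the cylinder at (4, 0.5) does not reach this height (z outside [18, 39.5]); Combining (union): only the 8.5×12 cube is present, so the union is just that shape — 1 connected region. The outline is a single polygon with 4 vertices. Extrusion per mm of travel: 0.25 × 0.25 / (π × 0.875²) = 0.025984. Accumulating E over each segment gives final E = 1.0654.

G0 X0.00 Y0.00 Z12.50
G1 X8.50 Y0.00 E0.2209
G1 X8.50 Y12.00 E0.5327
G1 X0.00 Y12.00 E0.7535
G1 X0.00 Y0.00 E1.0654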